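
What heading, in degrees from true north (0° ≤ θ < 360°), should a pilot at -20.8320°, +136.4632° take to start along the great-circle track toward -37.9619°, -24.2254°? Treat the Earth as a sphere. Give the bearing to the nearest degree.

Δλ = -24.2254 − 136.4632 = -160.6886°.
θ = atan2( sin Δλ · cos φ₂ , cos φ₁ · sin φ₂ − sin φ₁ · cos φ₂ · cos Δλ )
  = atan2(-0.26073, -0.83953) = -162.747° → normalised to [0°, 360°): 197.253°.

197°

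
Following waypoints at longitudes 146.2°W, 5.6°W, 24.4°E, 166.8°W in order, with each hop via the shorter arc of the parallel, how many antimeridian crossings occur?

1

Leg 1: -146.2° → -5.6°, shortest Δλ = 140.6° (east) — does not cross 180°.
Leg 2: -5.6° → +24.4°, shortest Δλ = 30.0° (east) — does not cross 180°.
Leg 3: +24.4° → -166.8°, shortest Δλ = 168.8° (east) — crosses 180°.
Total crossings: 1.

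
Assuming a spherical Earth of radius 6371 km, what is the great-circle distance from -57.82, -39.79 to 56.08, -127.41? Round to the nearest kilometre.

14859 km

Δλ = -127.41 − -39.79 = -87.62°.
Δφ = 56.08 − -57.82 = 113.90°.
a = sin²(Δφ/2) + cos φ₁ · cos φ₂ · sin²(Δλ/2) = 0.844999.
c = 2·atan2(√a, √(1−a)) = 2.33228 rad → d = 6371·c ≈ 14858.98 km.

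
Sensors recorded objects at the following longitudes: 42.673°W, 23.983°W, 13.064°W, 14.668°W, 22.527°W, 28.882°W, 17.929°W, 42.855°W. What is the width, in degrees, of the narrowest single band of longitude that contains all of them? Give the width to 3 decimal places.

Sort the longitudes: -42.855°, -42.673°, -28.882°, -23.983°, -22.527°, -17.929°, -14.668°, -13.064°.
Eastward gaps between consecutive values (wrapping around): 0.182°, 13.791°, 4.899°, 1.456°, 4.598°, 3.261°, 1.604°, 330.209°.
Largest gap = 330.209° ⇒ minimal covering band is its complement: 360° − 330.209° = 29.791°.
Band runs from -42.855° eastward to -13.064°.

29.791°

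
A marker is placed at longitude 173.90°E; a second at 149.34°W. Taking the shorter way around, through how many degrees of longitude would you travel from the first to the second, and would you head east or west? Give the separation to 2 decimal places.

36.76° east

Raw difference: -149.34 − 173.90 = -323.24°.
Normalise into (−180°, 180°]: -323.24° + 360° = 36.76°.
Positive ⇒ the second point lies to the east; separation 36.76°.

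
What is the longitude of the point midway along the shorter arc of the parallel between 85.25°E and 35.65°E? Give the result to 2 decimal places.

Signed shortest Δλ from +85.25° to +35.65° is -49.60°.
Midpoint longitude = +85.25° + (-49.60°)/2 = +85.25° − 24.80° = +60.45°.

60.45°E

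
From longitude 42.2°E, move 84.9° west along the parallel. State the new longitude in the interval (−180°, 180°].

Start at +42.2°; shift −84.9° → -42.7°.
-42.7° already lies in (−180°, 180°].

42.7°W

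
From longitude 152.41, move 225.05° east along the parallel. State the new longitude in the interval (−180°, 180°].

Start at +152.41°; shift +225.05° → +377.46°.
+377.46° lies outside (−180°, 180°]; subtract 360° → +17.46°.

+17.46°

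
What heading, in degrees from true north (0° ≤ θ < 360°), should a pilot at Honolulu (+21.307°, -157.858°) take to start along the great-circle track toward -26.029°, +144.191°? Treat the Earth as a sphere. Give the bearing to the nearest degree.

233°

Δλ = 144.191 − -157.858 = 302.049°; wrapped into (−180°, 180°]: -57.951°.
θ = atan2( sin Δλ · cos φ₂ , cos φ₁ · sin φ₂ − sin φ₁ · cos φ₂ · cos Δλ )
  = atan2(-0.76162, -0.58209) = -127.390° → normalised to [0°, 360°): 232.610°.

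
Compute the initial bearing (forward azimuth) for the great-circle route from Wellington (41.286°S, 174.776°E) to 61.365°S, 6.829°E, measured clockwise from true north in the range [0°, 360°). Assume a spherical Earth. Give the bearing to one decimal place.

Δλ = 6.829 − 174.776 = -167.947°.
θ = atan2( sin Δλ · cos φ₂ , cos φ₁ · sin φ₂ − sin φ₁ · cos φ₂ · cos Δλ )
  = atan2(-0.10007, -0.96875) = -174.102° → normalised to [0°, 360°): 185.898°.

185.9°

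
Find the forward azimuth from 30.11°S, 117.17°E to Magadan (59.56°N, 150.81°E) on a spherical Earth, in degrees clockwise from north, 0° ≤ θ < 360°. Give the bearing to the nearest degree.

Δλ = 150.81 − 117.17 = 33.64°.
θ = atan2( sin Δλ · cos φ₂ , cos φ₁ · sin φ₂ − sin φ₁ · cos φ₂ · cos Δλ )
  = atan2(0.28066, 0.95742) = 16.338° → normalised to [0°, 360°): 16.338°.

16°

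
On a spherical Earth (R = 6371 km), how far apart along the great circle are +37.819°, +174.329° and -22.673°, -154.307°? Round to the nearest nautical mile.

4040 nmi

Δλ = -154.307 − 174.329 = -328.636°; wrapped into (−180°, 180°]: 31.364°.
Δφ = -22.673 − 37.819 = -60.492°.
a = sin²(Δφ/2) + cos φ₁ · cos φ₂ · sin²(Δλ/2) = 0.306982.
c = 2·atan2(√a, √(1−a)) = 1.17447 rad → d = 6371·c ≈ 7482.52 km ≈ 4040.24 nmi.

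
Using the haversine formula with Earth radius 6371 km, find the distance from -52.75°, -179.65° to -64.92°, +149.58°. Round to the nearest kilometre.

Δλ = 149.58 − -179.65 = 329.23°; wrapped into (−180°, 180°]: -30.77°.
Δφ = -64.92 − -52.75 = -12.17°.
a = sin²(Δφ/2) + cos φ₁ · cos φ₂ · sin²(Δλ/2) = 0.029296.
c = 2·atan2(√a, √(1−a)) = 0.34402 rad → d = 6371·c ≈ 2191.72 km.

2192 km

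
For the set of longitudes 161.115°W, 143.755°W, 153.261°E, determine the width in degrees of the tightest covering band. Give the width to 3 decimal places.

62.984°

Sort the longitudes: -161.115°, -143.755°, +153.261°.
Eastward gaps between consecutive values (wrapping around): 17.360°, 297.016°, 45.624°.
Largest gap = 297.016° ⇒ minimal covering band is its complement: 360° − 297.016° = 62.984°.
Band runs from +153.261° eastward to -143.755°, crossing the antimeridian.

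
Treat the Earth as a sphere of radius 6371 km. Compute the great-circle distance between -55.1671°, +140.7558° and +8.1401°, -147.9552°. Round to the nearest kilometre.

9592 km

Δλ = -147.9552 − 140.7558 = -288.7110°; wrapped into (−180°, 180°]: 71.2890°.
Δφ = 8.1401 − -55.1671 = 63.3072°.
a = sin²(Δφ/2) + cos φ₁ · cos φ₂ · sin²(Δλ/2) = 0.467418.
c = 2·atan2(√a, √(1−a)) = 1.50559 rad → d = 6371·c ≈ 9592.09 km.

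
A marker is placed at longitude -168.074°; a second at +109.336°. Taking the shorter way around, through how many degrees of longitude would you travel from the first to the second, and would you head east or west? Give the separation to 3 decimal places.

Raw difference: 109.336 − -168.074 = 277.41°.
Normalise into (−180°, 180°]: 277.41° − 360° = -82.59°.
Negative ⇒ the second point lies to the west; separation 82.590°.

82.590° west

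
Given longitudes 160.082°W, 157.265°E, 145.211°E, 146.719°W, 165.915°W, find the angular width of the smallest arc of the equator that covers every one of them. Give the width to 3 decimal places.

Sort the longitudes: -165.915°, -160.082°, -146.719°, +145.211°, +157.265°.
Eastward gaps between consecutive values (wrapping around): 5.833°, 13.363°, 291.930°, 12.054°, 36.820°.
Largest gap = 291.930° ⇒ minimal covering band is its complement: 360° − 291.930° = 68.070°.
Band runs from +145.211° eastward to -146.719°, crossing the antimeridian.

68.070°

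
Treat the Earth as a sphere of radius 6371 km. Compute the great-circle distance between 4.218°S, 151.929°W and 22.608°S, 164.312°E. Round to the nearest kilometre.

5128 km

Δλ = 164.312 − -151.929 = 316.241°; wrapped into (−180°, 180°]: -43.759°.
Δφ = -22.608 − -4.218 = -18.390°.
a = sin²(Δφ/2) + cos φ₁ · cos φ₂ · sin²(Δλ/2) = 0.153388.
c = 2·atan2(√a, √(1−a)) = 0.80484 rad → d = 6371·c ≈ 5127.66 km.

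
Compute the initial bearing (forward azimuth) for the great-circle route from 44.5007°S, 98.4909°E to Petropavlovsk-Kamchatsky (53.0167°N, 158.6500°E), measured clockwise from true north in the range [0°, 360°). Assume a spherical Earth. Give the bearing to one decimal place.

Δλ = 158.6500 − 98.4909 = 60.1591°.
θ = atan2( sin Δλ · cos φ₂ , cos φ₁ · sin φ₂ − sin φ₁ · cos φ₂ · cos Δλ )
  = atan2(0.52182, 0.77956) = 33.797° → normalised to [0°, 360°): 33.797°.

33.8°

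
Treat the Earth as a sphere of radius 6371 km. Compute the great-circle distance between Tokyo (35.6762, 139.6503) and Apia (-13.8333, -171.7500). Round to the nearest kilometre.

7509 km

Δλ = -171.7500 − 139.6503 = -311.4003°; wrapped into (−180°, 180°]: 48.5997°.
Δφ = -13.8333 − 35.6762 = -49.5095°.
a = sin²(Δφ/2) + cos φ₁ · cos φ₂ · sin²(Δλ/2) = 0.308910.
c = 2·atan2(√a, √(1−a)) = 1.17864 rad → d = 6371·c ≈ 7509.13 km.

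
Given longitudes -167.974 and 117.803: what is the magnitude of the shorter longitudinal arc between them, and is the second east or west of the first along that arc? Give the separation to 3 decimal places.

Raw difference: 117.803 − -167.974 = 285.777°.
Normalise into (−180°, 180°]: 285.777° − 360° = -74.223°.
Negative ⇒ the second point lies to the west; separation 74.223°.

74.223° west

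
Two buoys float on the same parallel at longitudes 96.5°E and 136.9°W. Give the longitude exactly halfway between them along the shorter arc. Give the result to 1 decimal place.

159.8°E

Signed shortest Δλ from +96.5° to -136.9° is +126.6°.
Midpoint longitude = +96.5° + (+126.6°)/2 = +96.5° + 63.3° = +159.8°.
(The naïve average (+96.5 + -136.9)/2 = -20.2° is on the wrong side of the globe.)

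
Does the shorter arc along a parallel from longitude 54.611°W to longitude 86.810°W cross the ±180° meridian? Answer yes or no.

Signed shortest Δλ = ((-86.810 − -54.611 + 180) mod 360) − 180 = -32.199°.
Going west by 32.199° from -54.611° reaches -86.810° without touching 180°.

No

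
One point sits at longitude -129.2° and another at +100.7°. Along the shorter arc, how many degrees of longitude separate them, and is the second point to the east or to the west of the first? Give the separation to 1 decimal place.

130.1° west

Raw difference: 100.7 − -129.2 = 229.9°.
Normalise into (−180°, 180°]: 229.9° − 360° = -130.1°.
Negative ⇒ the second point lies to the west; separation 130.1°.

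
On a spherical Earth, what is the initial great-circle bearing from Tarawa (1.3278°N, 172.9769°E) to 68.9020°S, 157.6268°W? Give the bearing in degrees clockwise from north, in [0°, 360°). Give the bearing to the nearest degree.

169°

Δλ = -157.6268 − 172.9769 = -330.6037°; wrapped into (−180°, 180°]: 29.3963°.
θ = atan2( sin Δλ · cos φ₂ , cos φ₁ · sin φ₂ − sin φ₁ · cos φ₂ · cos Δλ )
  = atan2(0.17669, -0.93998) = 169.354° → normalised to [0°, 360°): 169.354°.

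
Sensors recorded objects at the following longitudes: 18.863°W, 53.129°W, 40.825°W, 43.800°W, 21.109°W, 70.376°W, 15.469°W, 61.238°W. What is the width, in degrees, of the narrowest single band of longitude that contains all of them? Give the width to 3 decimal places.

Sort the longitudes: -70.376°, -61.238°, -53.129°, -43.800°, -40.825°, -21.109°, -18.863°, -15.469°.
Eastward gaps between consecutive values (wrapping around): 9.138°, 8.109°, 9.329°, 2.975°, 19.716°, 2.246°, 3.394°, 305.093°.
Largest gap = 305.093° ⇒ minimal covering band is its complement: 360° − 305.093° = 54.907°.
Band runs from -70.376° eastward to -15.469°.

54.907°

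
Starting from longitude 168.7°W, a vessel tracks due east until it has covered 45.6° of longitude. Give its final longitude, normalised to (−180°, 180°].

Start at -168.7°; shift +45.6° → -123.1°.
-123.1° already lies in (−180°, 180°].

123.1°W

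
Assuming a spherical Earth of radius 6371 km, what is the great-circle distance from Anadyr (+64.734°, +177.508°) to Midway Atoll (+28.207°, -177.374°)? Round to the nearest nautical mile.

Δλ = -177.374 − 177.508 = -354.882°; wrapped into (−180°, 180°]: 5.118°.
Δφ = 28.207 − 64.734 = -36.527°.
a = sin²(Δφ/2) + cos φ₁ · cos φ₂ · sin²(Δλ/2) = 0.098962.
c = 2·atan2(√a, √(1−a)) = 0.64003 rad → d = 6371·c ≈ 4077.64 km ≈ 2201.75 nmi.

2202 nmi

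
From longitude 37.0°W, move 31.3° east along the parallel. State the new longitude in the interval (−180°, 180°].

5.7°W

Start at -37.0°; shift +31.3° → -5.7°.
-5.7° already lies in (−180°, 180°].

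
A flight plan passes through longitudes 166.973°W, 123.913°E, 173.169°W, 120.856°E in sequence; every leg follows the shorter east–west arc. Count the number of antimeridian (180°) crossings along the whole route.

Leg 1: -166.973° → +123.913°, shortest Δλ = -69.114° (west) — crosses 180°.
Leg 2: +123.913° → -173.169°, shortest Δλ = 62.918° (east) — crosses 180°.
Leg 3: -173.169° → +120.856°, shortest Δλ = -65.975° (west) — crosses 180°.
Total crossings: 3.

3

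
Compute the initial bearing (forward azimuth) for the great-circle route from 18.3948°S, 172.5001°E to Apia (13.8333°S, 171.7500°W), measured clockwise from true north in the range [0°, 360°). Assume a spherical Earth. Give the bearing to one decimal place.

Δλ = -171.7500 − 172.5001 = -344.2501°; wrapped into (−180°, 180°]: 15.7499°.
θ = atan2( sin Δλ · cos φ₂ , cos φ₁ · sin φ₂ − sin φ₁ · cos φ₂ · cos Δλ )
  = atan2(0.26357, 0.06803) = 75.528° → normalised to [0°, 360°): 75.528°.

75.5°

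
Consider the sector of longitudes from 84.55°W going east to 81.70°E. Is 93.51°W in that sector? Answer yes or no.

No

Band width going east from -84.55° to +81.70°: ((81.70 − -84.55) mod 360) = 166.25°.
Offset of -93.51° east of the west edge: ((-93.51 − -84.55) mod 360) = 351.04°.
351.04° > 166.25° ⇒ outside.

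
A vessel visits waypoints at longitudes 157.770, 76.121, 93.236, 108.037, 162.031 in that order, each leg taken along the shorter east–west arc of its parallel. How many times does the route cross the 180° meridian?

0

Leg 1: +157.770° → +76.121°, shortest Δλ = -81.649° (west) — does not cross 180°.
Leg 2: +76.121° → +93.236°, shortest Δλ = 17.115° (east) — does not cross 180°.
Leg 3: +93.236° → +108.037°, shortest Δλ = 14.801° (east) — does not cross 180°.
Leg 4: +108.037° → +162.031°, shortest Δλ = 53.994° (east) — does not cross 180°.
Total crossings: 0.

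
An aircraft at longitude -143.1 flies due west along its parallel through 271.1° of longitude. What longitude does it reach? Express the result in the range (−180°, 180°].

Start at -143.1°; shift −271.1° → -414.2°.
-414.2° lies outside (−180°, 180°]; add 360° → -54.2°.

-54.2°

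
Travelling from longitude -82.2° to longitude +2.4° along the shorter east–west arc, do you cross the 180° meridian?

Signed shortest Δλ = ((2.4 − -82.2 + 180) mod 360) − 180 = 84.6°.
Going east by 84.6° from -82.2° reaches +2.4° without touching 180°.

No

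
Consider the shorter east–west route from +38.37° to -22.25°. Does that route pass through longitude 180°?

No

Signed shortest Δλ = ((-22.25 − 38.37 + 180) mod 360) − 180 = -60.62°.
Going west by 60.62° from +38.37° reaches -22.25° without touching 180°.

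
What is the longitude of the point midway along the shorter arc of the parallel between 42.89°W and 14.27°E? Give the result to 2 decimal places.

Signed shortest Δλ from -42.89° to +14.27° is +57.16°.
Midpoint longitude = -42.89° + (+57.16°)/2 = -42.89° + 28.58° = -14.31°.

14.31°W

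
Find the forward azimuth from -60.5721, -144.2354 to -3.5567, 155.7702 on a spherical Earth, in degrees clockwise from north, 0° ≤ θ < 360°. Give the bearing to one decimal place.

Δλ = 155.7702 − -144.2354 = 300.0056°; wrapped into (−180°, 180°]: -59.9944°.
θ = atan2( sin Δλ · cos φ₂ , cos φ₁ · sin φ₂ − sin φ₁ · cos φ₂ · cos Δλ )
  = atan2(-0.86431, 0.40424) = -64.934° → normalised to [0°, 360°): 295.066°.

295.1°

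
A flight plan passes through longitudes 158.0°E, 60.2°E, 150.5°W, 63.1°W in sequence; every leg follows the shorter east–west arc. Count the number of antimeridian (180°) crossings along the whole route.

1

Leg 1: +158.0° → +60.2°, shortest Δλ = -97.8° (west) — does not cross 180°.
Leg 2: +60.2° → -150.5°, shortest Δλ = 149.3° (east) — crosses 180°.
Leg 3: -150.5° → -63.1°, shortest Δλ = 87.4° (east) — does not cross 180°.
Total crossings: 1.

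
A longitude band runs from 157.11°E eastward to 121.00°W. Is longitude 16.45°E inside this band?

No

Band width going east from +157.11° to -121.00°: ((-121.00 − 157.11) mod 360) = 81.89°.
Offset of +16.45° east of the west edge: ((16.45 − 157.11) mod 360) = 219.34°.
219.34° > 81.89° ⇒ outside.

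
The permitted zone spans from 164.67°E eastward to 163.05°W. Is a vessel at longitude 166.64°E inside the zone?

Band width going east from +164.67° to -163.05°: ((-163.05 − 164.67) mod 360) = 32.28°.
Offset of +166.64° east of the west edge: ((166.64 − 164.67) mod 360) = 1.97°.
1.97° ≤ 32.28° ⇒ inside.

Yes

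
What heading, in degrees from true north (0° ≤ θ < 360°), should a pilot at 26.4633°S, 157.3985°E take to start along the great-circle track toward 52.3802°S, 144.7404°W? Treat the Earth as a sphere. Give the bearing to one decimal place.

Δλ = -144.7404 − 157.3985 = -302.1389°; wrapped into (−180°, 180°]: 57.8611°.
θ = atan2( sin Δλ · cos φ₂ , cos φ₁ · sin φ₂ − sin φ₁ · cos φ₂ · cos Δλ )
  = atan2(0.51688, -0.56438) = 137.515° → normalised to [0°, 360°): 137.515°.

137.5°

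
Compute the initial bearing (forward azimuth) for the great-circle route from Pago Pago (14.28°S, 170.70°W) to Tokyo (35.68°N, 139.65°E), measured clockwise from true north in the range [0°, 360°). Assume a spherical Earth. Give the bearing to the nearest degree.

Δλ = 139.65 − -170.70 = 310.35°; wrapped into (−180°, 180°]: -49.65°.
θ = atan2( sin Δλ · cos φ₂ , cos φ₁ · sin φ₂ − sin φ₁ · cos φ₂ · cos Δλ )
  = atan2(-0.61905, 0.69496) = -41.694° → normalised to [0°, 360°): 318.306°.

318°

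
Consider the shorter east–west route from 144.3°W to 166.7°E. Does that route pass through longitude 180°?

Yes

Naïve |166.7 − -144.3| = 311.0° > 180°, so the shorter arc goes the other way round — across 180°.
Signed shortest Δλ = ((166.7 − -144.3 + 180) mod 360) − 180 = -49.0°.
Going west by 49.0° from -144.3° passes through 180° before reaching +166.7°.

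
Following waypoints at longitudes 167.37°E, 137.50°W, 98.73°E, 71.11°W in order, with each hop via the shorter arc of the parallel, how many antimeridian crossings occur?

Leg 1: +167.37° → -137.50°, shortest Δλ = 55.13° (east) — crosses 180°.
Leg 2: -137.50° → +98.73°, shortest Δλ = -123.77° (west) — crosses 180°.
Leg 3: +98.73° → -71.11°, shortest Δλ = -169.84° (west) — does not cross 180°.
Total crossings: 2.

2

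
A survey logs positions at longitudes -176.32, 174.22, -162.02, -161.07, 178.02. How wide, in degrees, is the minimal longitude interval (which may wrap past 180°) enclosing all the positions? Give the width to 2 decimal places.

24.71°

Sort the longitudes: -176.32°, -162.02°, -161.07°, +174.22°, +178.02°.
Eastward gaps between consecutive values (wrapping around): 14.30°, 0.95°, 335.29°, 3.80°, 5.66°.
Largest gap = 335.29° ⇒ minimal covering band is its complement: 360° − 335.29° = 24.71°.
Band runs from +174.22° eastward to -161.07°, crossing the antimeridian.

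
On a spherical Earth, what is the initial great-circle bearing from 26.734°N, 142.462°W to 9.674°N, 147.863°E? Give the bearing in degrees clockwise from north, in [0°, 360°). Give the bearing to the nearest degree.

270°

Δλ = 147.863 − -142.462 = 290.325°; wrapped into (−180°, 180°]: -69.675°.
θ = atan2( sin Δλ · cos φ₂ , cos φ₁ · sin φ₂ − sin φ₁ · cos φ₂ · cos Δλ )
  = atan2(-0.92440, -0.00395) = -90.245° → normalised to [0°, 360°): 269.755°.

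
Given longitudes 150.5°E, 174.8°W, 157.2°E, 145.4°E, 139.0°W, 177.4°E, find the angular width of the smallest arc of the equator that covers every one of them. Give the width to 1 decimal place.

75.6°

Sort the longitudes: -174.8°, -139.0°, +145.4°, +150.5°, +157.2°, +177.4°.
Eastward gaps between consecutive values (wrapping around): 35.8°, 284.4°, 5.1°, 6.7°, 20.2°, 7.8°.
Largest gap = 284.4° ⇒ minimal covering band is its complement: 360° − 284.4° = 75.6°.
Band runs from +145.4° eastward to -139.0°, crossing the antimeridian.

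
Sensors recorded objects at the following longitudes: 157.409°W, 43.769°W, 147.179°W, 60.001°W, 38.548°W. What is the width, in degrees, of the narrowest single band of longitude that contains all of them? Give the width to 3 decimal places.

Sort the longitudes: -157.409°, -147.179°, -60.001°, -43.769°, -38.548°.
Eastward gaps between consecutive values (wrapping around): 10.230°, 87.178°, 16.232°, 5.221°, 241.139°.
Largest gap = 241.139° ⇒ minimal covering band is its complement: 360° − 241.139° = 118.861°.
Band runs from -157.409° eastward to -38.548°.

118.861°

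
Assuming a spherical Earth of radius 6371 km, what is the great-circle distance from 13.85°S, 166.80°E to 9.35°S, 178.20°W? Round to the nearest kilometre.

1708 km

Δλ = -178.20 − 166.80 = -345.00°; wrapped into (−180°, 180°]: 15.00°.
Δφ = -9.35 − -13.85 = 4.50°.
a = sin²(Δφ/2) + cos φ₁ · cos φ₂ · sin²(Δλ/2) = 0.017863.
c = 2·atan2(√a, √(1−a)) = 0.26811 rad → d = 6371·c ≈ 1708.13 km.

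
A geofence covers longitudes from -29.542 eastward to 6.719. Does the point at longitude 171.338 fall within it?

Band width going east from -29.542° to +6.719°: ((6.719 − -29.542) mod 360) = 36.261°.
Offset of +171.338° east of the west edge: ((171.338 − -29.542) mod 360) = 200.880°.
200.880° > 36.261° ⇒ outside.

No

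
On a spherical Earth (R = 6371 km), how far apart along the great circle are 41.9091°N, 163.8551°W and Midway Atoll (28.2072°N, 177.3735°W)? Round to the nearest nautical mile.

1055 nmi

Δλ = -177.3735 − -163.8551 = -13.5184°.
Δφ = 28.2072 − 41.9091 = -13.7019°.
a = sin²(Δφ/2) + cos φ₁ · cos φ₂ · sin²(Δλ/2) = 0.023314.
c = 2·atan2(√a, √(1−a)) = 0.30658 rad → d = 6371·c ≈ 1953.22 km ≈ 1054.65 nmi.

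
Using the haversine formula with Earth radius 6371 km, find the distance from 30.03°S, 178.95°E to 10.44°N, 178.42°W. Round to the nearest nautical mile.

Δλ = -178.42 − 178.95 = -357.37°; wrapped into (−180°, 180°]: 2.63°.
Δφ = 10.44 − -30.03 = 40.47°.
a = sin²(Δφ/2) + cos φ₁ · cos φ₂ · sin²(Δλ/2) = 0.120075.
c = 2·atan2(√a, √(1−a)) = 0.70772 rad → d = 6371·c ≈ 4508.85 km ≈ 2434.59 nmi.

2435 nmi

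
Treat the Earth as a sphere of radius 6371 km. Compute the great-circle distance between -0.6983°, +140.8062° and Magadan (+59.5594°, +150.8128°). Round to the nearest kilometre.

6757 km

Δλ = 150.8128 − 140.8062 = 10.0066°.
Δφ = 59.5594 − -0.6983 = 60.2577°.
a = sin²(Δφ/2) + cos φ₁ · cos φ₂ · sin²(Δλ/2) = 0.255803.
c = 2·atan2(√a, √(1−a)) = 1.06055 rad → d = 6371·c ≈ 6756.76 km.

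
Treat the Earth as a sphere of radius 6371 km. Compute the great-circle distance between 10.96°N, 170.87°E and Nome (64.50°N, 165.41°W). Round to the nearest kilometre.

Δλ = -165.41 − 170.87 = -336.28°; wrapped into (−180°, 180°]: 23.72°.
Δφ = 64.50 − 10.96 = 53.54°.
a = sin²(Δφ/2) + cos φ₁ · cos φ₂ · sin²(Δλ/2) = 0.220722.
c = 2·atan2(√a, √(1−a)) = 0.97815 rad → d = 6371·c ≈ 6231.81 km.

6232 km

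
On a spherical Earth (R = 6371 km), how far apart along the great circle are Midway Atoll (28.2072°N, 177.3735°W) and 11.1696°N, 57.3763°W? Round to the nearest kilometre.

Δλ = -57.3763 − -177.3735 = 119.9972°.
Δφ = 11.1696 − 28.2072 = -17.0376°.
a = sin²(Δφ/2) + cos φ₁ · cos φ₂ · sin²(Δλ/2) = 0.670339.
c = 2·atan2(√a, √(1−a)) = 1.91843 rad → d = 6371·c ≈ 12222.35 km.

12222 km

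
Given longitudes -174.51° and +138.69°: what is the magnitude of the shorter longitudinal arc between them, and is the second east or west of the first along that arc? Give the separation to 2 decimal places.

46.80° west

Raw difference: 138.69 − -174.51 = 313.2°.
Normalise into (−180°, 180°]: 313.2° − 360° = -46.8°.
Negative ⇒ the second point lies to the west; separation 46.80°.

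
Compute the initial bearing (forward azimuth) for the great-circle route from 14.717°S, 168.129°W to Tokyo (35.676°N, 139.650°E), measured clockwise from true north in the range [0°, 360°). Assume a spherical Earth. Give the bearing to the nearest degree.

317°

Δλ = 139.650 − -168.129 = 307.779°; wrapped into (−180°, 180°]: -52.221°.
θ = atan2( sin Δλ · cos φ₂ , cos φ₁ · sin φ₂ − sin φ₁ · cos φ₂ · cos Δλ )
  = atan2(-0.64205, 0.69049) = -42.918° → normalised to [0°, 360°): 317.082°.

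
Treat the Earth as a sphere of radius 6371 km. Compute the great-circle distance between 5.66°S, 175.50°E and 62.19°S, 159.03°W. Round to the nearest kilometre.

6625 km

Δλ = -159.03 − 175.50 = -334.53°; wrapped into (−180°, 180°]: 25.47°.
Δφ = -62.19 − -5.66 = -56.53°.
a = sin²(Δφ/2) + cos φ₁ · cos φ₂ · sin²(Δλ/2) = 0.246811.
c = 2·atan2(√a, √(1−a)) = 1.03982 rad → d = 6371·c ≈ 6624.67 km.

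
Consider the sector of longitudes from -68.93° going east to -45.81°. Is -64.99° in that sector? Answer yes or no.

Yes

Band width going east from -68.93° to -45.81°: ((-45.81 − -68.93) mod 360) = 23.12°.
Offset of -64.99° east of the west edge: ((-64.99 − -68.93) mod 360) = 3.94°.
3.94° ≤ 23.12° ⇒ inside.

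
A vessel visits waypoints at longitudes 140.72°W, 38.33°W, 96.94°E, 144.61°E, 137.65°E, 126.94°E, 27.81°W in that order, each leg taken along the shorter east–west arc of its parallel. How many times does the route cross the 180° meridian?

Leg 1: -140.72° → -38.33°, shortest Δλ = 102.39° (east) — does not cross 180°.
Leg 2: -38.33° → +96.94°, shortest Δλ = 135.27° (east) — does not cross 180°.
Leg 3: +96.94° → +144.61°, shortest Δλ = 47.67° (east) — does not cross 180°.
Leg 4: +144.61° → +137.65°, shortest Δλ = -6.96° (west) — does not cross 180°.
Leg 5: +137.65° → +126.94°, shortest Δλ = -10.71° (west) — does not cross 180°.
Leg 6: +126.94° → -27.81°, shortest Δλ = -154.75° (west) — does not cross 180°.
Total crossings: 0.

0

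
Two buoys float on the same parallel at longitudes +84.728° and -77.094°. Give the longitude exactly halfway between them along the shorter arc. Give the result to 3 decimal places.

Signed shortest Δλ from +84.728° to -77.094° is -161.822°.
Midpoint longitude = +84.728° + (-161.822°)/2 = +84.728° − 80.911° = +3.817°.

+3.817°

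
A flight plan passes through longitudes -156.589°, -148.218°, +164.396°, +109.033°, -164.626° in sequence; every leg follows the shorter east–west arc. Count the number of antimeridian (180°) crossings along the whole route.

2

Leg 1: -156.589° → -148.218°, shortest Δλ = 8.371° (east) — does not cross 180°.
Leg 2: -148.218° → +164.396°, shortest Δλ = -47.386° (west) — crosses 180°.
Leg 3: +164.396° → +109.033°, shortest Δλ = -55.363° (west) — does not cross 180°.
Leg 4: +109.033° → -164.626°, shortest Δλ = 86.341° (east) — crosses 180°.
Total crossings: 2.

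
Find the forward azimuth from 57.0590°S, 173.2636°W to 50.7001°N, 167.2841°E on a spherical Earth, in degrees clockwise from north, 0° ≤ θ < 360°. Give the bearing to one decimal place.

347.1°

Δλ = 167.2841 − -173.2636 = 340.5477°; wrapped into (−180°, 180°]: -19.4523°.
θ = atan2( sin Δλ · cos φ₂ , cos φ₁ · sin φ₂ − sin φ₁ · cos φ₂ · cos Δλ )
  = atan2(-0.21093, 0.92201) = -12.886° → normalised to [0°, 360°): 347.114°.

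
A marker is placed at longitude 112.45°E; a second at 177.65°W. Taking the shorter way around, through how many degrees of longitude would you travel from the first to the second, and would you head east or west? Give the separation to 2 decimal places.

69.90° east

Raw difference: -177.65 − 112.45 = -290.1°.
Normalise into (−180°, 180°]: -290.1° + 360° = 69.9°.
Positive ⇒ the second point lies to the east; separation 69.90°.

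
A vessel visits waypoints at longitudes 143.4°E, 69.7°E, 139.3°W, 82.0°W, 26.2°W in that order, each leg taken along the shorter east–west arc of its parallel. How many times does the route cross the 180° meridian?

1

Leg 1: +143.4° → +69.7°, shortest Δλ = -73.7° (west) — does not cross 180°.
Leg 2: +69.7° → -139.3°, shortest Δλ = 151.0° (east) — crosses 180°.
Leg 3: -139.3° → -82.0°, shortest Δλ = 57.3° (east) — does not cross 180°.
Leg 4: -82.0° → -26.2°, shortest Δλ = 55.8° (east) — does not cross 180°.
Total crossings: 1.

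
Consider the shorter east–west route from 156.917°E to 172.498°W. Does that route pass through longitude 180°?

Yes

Naïve |-172.498 − 156.917| = 329.415° > 180°, so the shorter arc goes the other way round — across 180°.
Signed shortest Δλ = ((-172.498 − 156.917 + 180) mod 360) − 180 = 30.585°.
Going east by 30.585° from +156.917° passes through 180° before reaching -172.498°.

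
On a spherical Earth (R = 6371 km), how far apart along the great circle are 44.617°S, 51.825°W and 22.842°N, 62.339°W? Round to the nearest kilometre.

7577 km

Δλ = -62.339 − -51.825 = -10.514°.
Δφ = 22.842 − -44.617 = 67.459°.
a = sin²(Δφ/2) + cos φ₁ · cos φ₂ · sin²(Δλ/2) = 0.313835.
c = 2·atan2(√a, √(1−a)) = 1.18928 rad → d = 6371·c ≈ 7576.89 km.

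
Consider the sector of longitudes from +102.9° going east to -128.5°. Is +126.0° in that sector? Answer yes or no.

Yes

Band width going east from +102.9° to -128.5°: ((-128.5 − 102.9) mod 360) = 128.6°.
Offset of +126.0° east of the west edge: ((126.0 − 102.9) mod 360) = 23.1°.
23.1° ≤ 128.6° ⇒ inside.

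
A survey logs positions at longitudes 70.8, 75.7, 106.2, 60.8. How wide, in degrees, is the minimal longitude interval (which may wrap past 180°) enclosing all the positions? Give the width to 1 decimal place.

Sort the longitudes: +60.8°, +70.8°, +75.7°, +106.2°.
Eastward gaps between consecutive values (wrapping around): 10.0°, 4.9°, 30.5°, 314.6°.
Largest gap = 314.6° ⇒ minimal covering band is its complement: 360° − 314.6° = 45.4°.
Band runs from +60.8° eastward to +106.2°.

45.4°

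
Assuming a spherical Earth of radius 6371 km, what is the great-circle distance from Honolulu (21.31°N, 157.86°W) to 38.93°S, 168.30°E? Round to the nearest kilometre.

7568 km

Δλ = 168.30 − -157.86 = 326.16°; wrapped into (−180°, 180°]: -33.84°.
Δφ = -38.93 − 21.31 = -60.24°.
a = sin²(Δφ/2) + cos φ₁ · cos φ₂ · sin²(Δλ/2) = 0.313202.
c = 2·atan2(√a, √(1−a)) = 1.18791 rad → d = 6371·c ≈ 7568.20 km.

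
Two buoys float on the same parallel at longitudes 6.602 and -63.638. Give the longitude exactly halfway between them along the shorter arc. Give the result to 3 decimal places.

-28.518°

Signed shortest Δλ from +6.602° to -63.638° is -70.240°.
Midpoint longitude = +6.602° + (-70.240°)/2 = +6.602° − 35.120° = -28.518°.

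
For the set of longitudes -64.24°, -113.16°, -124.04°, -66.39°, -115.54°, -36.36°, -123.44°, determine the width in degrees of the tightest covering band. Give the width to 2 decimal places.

Sort the longitudes: -124.04°, -123.44°, -115.54°, -113.16°, -66.39°, -64.24°, -36.36°.
Eastward gaps between consecutive values (wrapping around): 0.60°, 7.90°, 2.38°, 46.77°, 2.15°, 27.88°, 272.32°.
Largest gap = 272.32° ⇒ minimal covering band is its complement: 360° − 272.32° = 87.68°.
Band runs from -124.04° eastward to -36.36°.

87.68°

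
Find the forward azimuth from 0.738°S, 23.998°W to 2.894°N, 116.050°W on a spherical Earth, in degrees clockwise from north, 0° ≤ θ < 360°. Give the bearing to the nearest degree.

273°

Δλ = -116.050 − -23.998 = -92.052°.
θ = atan2( sin Δλ · cos φ₂ , cos φ₁ · sin φ₂ − sin φ₁ · cos φ₂ · cos Δλ )
  = atan2(-0.99808, 0.05002) = -87.131° → normalised to [0°, 360°): 272.869°.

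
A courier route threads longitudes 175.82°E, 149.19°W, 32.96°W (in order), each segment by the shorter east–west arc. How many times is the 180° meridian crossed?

1

Leg 1: +175.82° → -149.19°, shortest Δλ = 34.99° (east) — crosses 180°.
Leg 2: -149.19° → -32.96°, shortest Δλ = 116.23° (east) — does not cross 180°.
Total crossings: 1.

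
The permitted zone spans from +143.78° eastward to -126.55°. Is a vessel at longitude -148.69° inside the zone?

Band width going east from +143.78° to -126.55°: ((-126.55 − 143.78) mod 360) = 89.67°.
Offset of -148.69° east of the west edge: ((-148.69 − 143.78) mod 360) = 67.53°.
67.53° ≤ 89.67° ⇒ inside.

Yes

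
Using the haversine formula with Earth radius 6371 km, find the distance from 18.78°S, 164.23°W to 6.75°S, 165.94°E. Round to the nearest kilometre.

3493 km

Δλ = 165.94 − -164.23 = 330.17°; wrapped into (−180°, 180°]: -29.83°.
Δφ = -6.75 − -18.78 = 12.03°.
a = sin²(Δφ/2) + cos φ₁ · cos φ₂ · sin²(Δλ/2) = 0.073266.
c = 2·atan2(√a, √(1−a)) = 0.54819 rad → d = 6371·c ≈ 3492.54 km.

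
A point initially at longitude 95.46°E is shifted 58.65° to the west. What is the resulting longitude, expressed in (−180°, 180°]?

Start at +95.46°; shift −58.65° → +36.81°.
+36.81° already lies in (−180°, 180°].

36.81°E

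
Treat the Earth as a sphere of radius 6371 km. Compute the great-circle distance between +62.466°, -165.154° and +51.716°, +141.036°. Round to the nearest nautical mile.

1807 nmi

Δλ = 141.036 − -165.154 = 306.190°; wrapped into (−180°, 180°]: -53.810°.
Δφ = 51.716 − 62.466 = -10.750°.
a = sin²(Δφ/2) + cos φ₁ · cos φ₂ · sin²(Δλ/2) = 0.067422.
c = 2·atan2(√a, √(1−a)) = 0.52533 rad → d = 6371·c ≈ 3346.90 km ≈ 1807.18 nmi.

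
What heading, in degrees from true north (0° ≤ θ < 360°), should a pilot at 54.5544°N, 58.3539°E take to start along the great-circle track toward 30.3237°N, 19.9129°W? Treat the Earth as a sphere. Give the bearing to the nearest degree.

280°

Δλ = -19.9129 − 58.3539 = -78.2668°.
θ = atan2( sin Δλ · cos φ₂ , cos φ₁ · sin φ₂ − sin φ₁ · cos φ₂ · cos Δλ )
  = atan2(-0.84515, 0.14980) = -79.949° → normalised to [0°, 360°): 280.051°.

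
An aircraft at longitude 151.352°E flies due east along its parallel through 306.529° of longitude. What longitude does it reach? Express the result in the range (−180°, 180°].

97.881°E

Start at +151.352°; shift +306.529° → +457.881°.
+457.881° lies outside (−180°, 180°]; subtract 360° → +97.881°.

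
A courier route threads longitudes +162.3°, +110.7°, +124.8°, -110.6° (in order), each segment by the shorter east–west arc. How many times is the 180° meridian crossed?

Leg 1: +162.3° → +110.7°, shortest Δλ = -51.6° (west) — does not cross 180°.
Leg 2: +110.7° → +124.8°, shortest Δλ = 14.1° (east) — does not cross 180°.
Leg 3: +124.8° → -110.6°, shortest Δλ = 124.6° (east) — crosses 180°.
Total crossings: 1.

1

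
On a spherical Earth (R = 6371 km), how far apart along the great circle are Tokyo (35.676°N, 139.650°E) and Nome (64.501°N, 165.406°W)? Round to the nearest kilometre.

Δλ = -165.406 − 139.650 = -305.056°; wrapped into (−180°, 180°]: 54.944°.
Δφ = 64.501 − 35.676 = 28.825°.
a = sin²(Δφ/2) + cos φ₁ · cos φ₂ · sin²(Δλ/2) = 0.136373.
c = 2·atan2(√a, √(1−a)) = 0.75648 rad → d = 6371·c ≈ 4819.55 km.

4820 km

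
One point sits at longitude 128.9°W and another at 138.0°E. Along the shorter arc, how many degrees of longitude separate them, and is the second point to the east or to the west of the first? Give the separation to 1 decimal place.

93.1° west

Raw difference: 138.0 − -128.9 = 266.9°.
Normalise into (−180°, 180°]: 266.9° − 360° = -93.1°.
Negative ⇒ the second point lies to the west; separation 93.1°.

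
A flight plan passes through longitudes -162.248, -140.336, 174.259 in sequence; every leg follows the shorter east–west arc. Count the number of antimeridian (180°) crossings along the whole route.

Leg 1: -162.248° → -140.336°, shortest Δλ = 21.912° (east) — does not cross 180°.
Leg 2: -140.336° → +174.259°, shortest Δλ = -45.405° (west) — crosses 180°.
Total crossings: 1.

1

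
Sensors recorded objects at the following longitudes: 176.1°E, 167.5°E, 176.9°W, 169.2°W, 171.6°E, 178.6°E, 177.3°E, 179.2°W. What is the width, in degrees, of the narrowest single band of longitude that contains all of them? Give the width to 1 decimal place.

23.3°

Sort the longitudes: -179.2°, -176.9°, -169.2°, +167.5°, +171.6°, +176.1°, +177.3°, +178.6°.
Eastward gaps between consecutive values (wrapping around): 2.3°, 7.7°, 336.7°, 4.1°, 4.5°, 1.2°, 1.3°, 2.2°.
Largest gap = 336.7° ⇒ minimal covering band is its complement: 360° − 336.7° = 23.3°.
Band runs from +167.5° eastward to -169.2°, crossing the antimeridian.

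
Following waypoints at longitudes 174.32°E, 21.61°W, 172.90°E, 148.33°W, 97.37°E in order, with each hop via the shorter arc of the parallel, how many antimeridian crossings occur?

Leg 1: +174.32° → -21.61°, shortest Δλ = 164.07° (east) — crosses 180°.
Leg 2: -21.61° → +172.90°, shortest Δλ = -165.49° (west) — crosses 180°.
Leg 3: +172.90° → -148.33°, shortest Δλ = 38.77° (east) — crosses 180°.
Leg 4: -148.33° → +97.37°, shortest Δλ = -114.3° (west) — crosses 180°.
Total crossings: 4.

4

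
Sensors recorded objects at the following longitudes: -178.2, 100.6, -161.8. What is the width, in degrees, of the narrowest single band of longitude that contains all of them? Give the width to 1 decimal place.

Sort the longitudes: -178.2°, -161.8°, +100.6°.
Eastward gaps between consecutive values (wrapping around): 16.4°, 262.4°, 81.2°.
Largest gap = 262.4° ⇒ minimal covering band is its complement: 360° − 262.4° = 97.6°.
Band runs from +100.6° eastward to -161.8°, crossing the antimeridian.

97.6°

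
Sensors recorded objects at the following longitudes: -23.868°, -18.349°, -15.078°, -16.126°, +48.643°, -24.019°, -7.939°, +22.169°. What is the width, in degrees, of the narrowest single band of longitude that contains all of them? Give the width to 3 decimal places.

72.662°

Sort the longitudes: -24.019°, -23.868°, -18.349°, -16.126°, -15.078°, -7.939°, +22.169°, +48.643°.
Eastward gaps between consecutive values (wrapping around): 0.151°, 5.519°, 2.223°, 1.048°, 7.139°, 30.108°, 26.474°, 287.338°.
Largest gap = 287.338° ⇒ minimal covering band is its complement: 360° − 287.338° = 72.662°.
Band runs from -24.019° eastward to +48.643°.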